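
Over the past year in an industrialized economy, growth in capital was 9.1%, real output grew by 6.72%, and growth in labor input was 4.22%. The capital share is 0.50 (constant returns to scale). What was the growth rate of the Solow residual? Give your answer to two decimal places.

0.06%

Labor's share = 1 − 0.5 = 0.5.
Capital: 0.5 × 9.1 = 4.55 pp.
Labor input: 0.5 × 4.22 = 2.11 pp.
TFP growth = 6.72 − 6.66 = 0.06%.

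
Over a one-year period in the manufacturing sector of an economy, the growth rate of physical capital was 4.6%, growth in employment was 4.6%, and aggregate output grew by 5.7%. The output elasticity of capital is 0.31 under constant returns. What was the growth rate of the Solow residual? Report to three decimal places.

The Solow residual growth was 1.100%.

Labor's share = 1 − 0.31 = 0.69.
Physical capital: 0.31 × 4.6 = 1.426 pp.
Employment: 0.69 × 4.6 = 3.174 pp.
TFP growth = 5.7 − 4.6 = 1.1%.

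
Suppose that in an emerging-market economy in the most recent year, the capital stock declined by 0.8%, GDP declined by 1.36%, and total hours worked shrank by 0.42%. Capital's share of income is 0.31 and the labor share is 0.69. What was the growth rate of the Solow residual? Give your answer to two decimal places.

-0.82%

Labor's share = 1 − 0.31 = 0.69.
The capital stock: 0.31 × (-0.8) = -0.248 pp.
Total hours worked: 0.69 × (-0.42) = -0.2898 pp.
TFP growth = -1.36 + 0.5378 = -0.8222%.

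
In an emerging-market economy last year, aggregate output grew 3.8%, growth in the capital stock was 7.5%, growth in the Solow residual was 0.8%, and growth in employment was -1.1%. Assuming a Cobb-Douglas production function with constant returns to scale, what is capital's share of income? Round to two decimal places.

0.48

gY = gA + α·gK + (1−α)·gL, so gY − gA − gL = α(gK − gL).
3.8 − 0.8 + 1.1 = α × (7.5 − (-1.1)).
4.1 = 8.6 α, so α = 0.4767.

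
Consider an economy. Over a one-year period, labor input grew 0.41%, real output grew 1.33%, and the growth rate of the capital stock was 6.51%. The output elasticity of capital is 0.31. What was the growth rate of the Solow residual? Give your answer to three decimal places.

-0.971%

Labor's share = 1 − 0.31 = 0.69.
The capital stock: 0.31 × 6.51 = 2.0181 pp.
Labor input: 0.69 × 0.41 = 0.2829 pp.
TFP growth = 1.33 − 2.301 = -0.971%.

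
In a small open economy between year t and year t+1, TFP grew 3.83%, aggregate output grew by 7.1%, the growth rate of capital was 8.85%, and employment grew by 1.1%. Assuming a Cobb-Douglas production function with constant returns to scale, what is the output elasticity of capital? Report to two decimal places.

gY = gA + α·gK + (1−α)·gL, so gY − gA − gL = α(gK − gL).
7.1 − 3.83 − 1.1 = α × (8.85 − 1.1).
2.17 = 7.75 α, so α = 0.28.

0.28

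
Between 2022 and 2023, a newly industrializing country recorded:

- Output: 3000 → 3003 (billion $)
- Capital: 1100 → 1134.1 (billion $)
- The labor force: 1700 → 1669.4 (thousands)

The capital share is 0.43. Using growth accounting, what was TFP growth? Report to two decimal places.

Output growth = (3003 − 3000) / 3000 = 0.1%.
Capital growth = (1134.1 − 1100) / 1100 = 3.1%.
The labor force growth = (1669.4 − 1700) / 1700 = -1.8%.
Labor's share = 1 − 0.43 = 0.57.
Capital: 0.43 × 3.1 = 1.333 pp.
The labor force: 0.57 × (-1.8) = -1.026 pp.
TFP growth = 0.1 − 0.307 = -0.207%.

-0.21%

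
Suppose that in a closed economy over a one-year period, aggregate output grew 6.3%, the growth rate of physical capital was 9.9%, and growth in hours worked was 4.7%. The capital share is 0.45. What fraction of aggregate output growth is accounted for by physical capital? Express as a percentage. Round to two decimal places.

Physical capital contributed 0.45 × 9.9 = 4.455 pp.
Share of growth = 4.455 / 6.3 × 100 = 70.7143%.

70.71%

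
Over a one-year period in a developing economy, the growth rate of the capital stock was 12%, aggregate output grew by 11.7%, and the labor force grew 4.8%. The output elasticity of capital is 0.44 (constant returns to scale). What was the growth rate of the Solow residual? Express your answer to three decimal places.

The Solow residual growth was 3.732%.

Labor's share = 1 − 0.44 = 0.56.
The capital stock: 0.44 × 12 = 5.28 pp.
The labor force: 0.56 × 4.8 = 2.688 pp.
TFP growth = 11.7 − 7.968 = 3.732%.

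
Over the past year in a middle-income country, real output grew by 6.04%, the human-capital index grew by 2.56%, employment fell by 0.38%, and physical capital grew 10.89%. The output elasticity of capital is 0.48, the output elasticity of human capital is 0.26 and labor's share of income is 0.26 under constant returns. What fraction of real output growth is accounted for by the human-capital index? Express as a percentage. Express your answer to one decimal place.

The human-capital index contributed 0.26 × 2.56 = 0.6656 pp.
Share of growth = 0.6656 / 6.04 × 100 = 11.02%.

11.0%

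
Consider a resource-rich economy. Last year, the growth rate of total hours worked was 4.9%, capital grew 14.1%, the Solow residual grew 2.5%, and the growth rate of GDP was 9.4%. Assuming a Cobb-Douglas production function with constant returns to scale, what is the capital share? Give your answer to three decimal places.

The capital share is 0.217.

gY = gA + α·gK + (1−α)·gL, so gY − gA − gL = α(gK − gL).
9.4 − 2.5 − 4.9 = α × (14.1 − 4.9).
2 = 9.2 α, so α = 0.21739.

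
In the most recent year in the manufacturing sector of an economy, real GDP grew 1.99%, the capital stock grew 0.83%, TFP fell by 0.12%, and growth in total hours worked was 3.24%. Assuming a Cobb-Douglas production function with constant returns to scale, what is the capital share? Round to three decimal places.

0.469

gY = gA + α·gK + (1−α)·gL, so gY − gA − gL = α(gK − gL).
1.99 + 0.12 − 3.24 = α × (0.83 − 3.24).
-1.13 = -2.41 α, so α = 0.46888.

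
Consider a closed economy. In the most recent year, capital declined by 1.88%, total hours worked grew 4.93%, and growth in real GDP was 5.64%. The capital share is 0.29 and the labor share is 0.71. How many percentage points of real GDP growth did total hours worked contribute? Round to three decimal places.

Labor's share = 1 − 0.29 = 0.71.
Contribution = share × growth = 0.71 × 4.93 = 3.5003 pp.

3.500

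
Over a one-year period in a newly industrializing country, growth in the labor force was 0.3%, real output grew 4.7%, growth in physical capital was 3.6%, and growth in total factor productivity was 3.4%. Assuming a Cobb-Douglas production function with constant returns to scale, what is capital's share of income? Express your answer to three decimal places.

Capital's share of income is 0.303.

gY = gA + α·gK + (1−α)·gL, so gY − gA − gL = α(gK − gL).
4.7 − 3.4 − 0.3 = α × (3.6 − 0.3).
1 = 3.3 α, so α = 0.30303.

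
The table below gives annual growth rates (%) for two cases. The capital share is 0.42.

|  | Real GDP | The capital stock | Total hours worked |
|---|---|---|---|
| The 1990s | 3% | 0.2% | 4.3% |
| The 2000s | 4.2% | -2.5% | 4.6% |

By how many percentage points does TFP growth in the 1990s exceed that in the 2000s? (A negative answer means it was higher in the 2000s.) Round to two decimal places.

Labor's share = 1 − 0.42 = 0.58.
The 1990s: TFP = 3 − 0.084 − 2.494 = 0.422%.
The 2000s: TFP = 4.2 + 1.05 − 2.668 = 2.582%.
Difference = 0.422 − (2.582) = -2.16 pp.

-2.16 percentage points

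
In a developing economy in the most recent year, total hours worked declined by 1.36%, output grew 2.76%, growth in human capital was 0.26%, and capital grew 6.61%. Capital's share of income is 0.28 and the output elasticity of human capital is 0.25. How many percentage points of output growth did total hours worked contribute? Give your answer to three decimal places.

-0.639 percentage points

Labor's share = 1 − 0.28 − 0.25 = 0.47.
Contribution = share × growth = 0.47 × (-1.36) = -0.6392 pp.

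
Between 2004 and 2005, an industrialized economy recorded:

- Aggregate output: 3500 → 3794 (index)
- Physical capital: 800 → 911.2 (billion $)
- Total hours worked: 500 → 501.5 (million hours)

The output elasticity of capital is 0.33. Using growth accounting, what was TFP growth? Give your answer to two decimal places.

TFP growth was 3.61%.

Aggregate output growth = (3794 − 3500) / 3500 = 8.4%.
Physical capital growth = (911.2 − 800) / 800 = 13.9%.
Total hours worked growth = (501.5 − 500) / 500 = 0.3%.
Labor's share = 1 − 0.33 = 0.67.
Physical capital: 0.33 × 13.9 = 4.587 pp.
Total hours worked: 0.67 × 0.3 = 0.201 pp.
TFP growth = 8.4 − 4.788 = 3.612%.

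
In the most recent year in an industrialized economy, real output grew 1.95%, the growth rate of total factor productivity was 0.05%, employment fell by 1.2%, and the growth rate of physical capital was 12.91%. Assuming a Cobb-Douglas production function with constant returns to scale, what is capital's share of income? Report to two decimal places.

gY = gA + α·gK + (1−α)·gL, so gY − gA − gL = α(gK − gL).
1.95 − 0.05 + 1.2 = α × (12.91 − (-1.2)).
3.1 = 14.11 α, so α = 0.2197.

Capital's share of income is 0.22.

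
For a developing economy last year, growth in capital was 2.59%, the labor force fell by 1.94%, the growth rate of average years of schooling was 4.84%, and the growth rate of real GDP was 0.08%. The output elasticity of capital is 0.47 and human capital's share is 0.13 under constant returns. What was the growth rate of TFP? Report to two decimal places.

-0.99%

Labor's share = 1 − 0.47 − 0.13 = 0.4.
Capital: 0.47 × 2.59 = 1.2173 pp.
Average years of schooling: 0.13 × 4.84 = 0.6292 pp.
The labor force: 0.4 × (-1.94) = -0.776 pp.
TFP growth = 0.08 − 1.0705 = -0.9905%.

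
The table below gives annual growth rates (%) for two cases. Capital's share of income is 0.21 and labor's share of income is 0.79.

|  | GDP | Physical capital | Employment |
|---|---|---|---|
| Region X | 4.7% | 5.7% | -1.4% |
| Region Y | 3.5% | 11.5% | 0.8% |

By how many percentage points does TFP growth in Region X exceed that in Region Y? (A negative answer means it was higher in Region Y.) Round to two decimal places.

Labor's share = 1 − 0.21 = 0.79.
Region X: TFP = 4.7 − 1.197 + 1.106 = 4.609%.
Region Y: TFP = 3.5 − 2.415 − 0.632 = 0.453%.
Difference = 4.609 − (0.453) = 4.156 pp.

4.16 percentage points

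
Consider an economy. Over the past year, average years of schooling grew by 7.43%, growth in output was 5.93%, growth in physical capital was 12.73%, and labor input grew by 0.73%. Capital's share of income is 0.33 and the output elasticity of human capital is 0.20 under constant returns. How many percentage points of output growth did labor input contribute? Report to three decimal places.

0.343 percentage points

Labor's share = 1 − 0.33 − 0.2 = 0.47.
Contribution = share × growth = 0.47 × 0.73 = 0.3431 pp.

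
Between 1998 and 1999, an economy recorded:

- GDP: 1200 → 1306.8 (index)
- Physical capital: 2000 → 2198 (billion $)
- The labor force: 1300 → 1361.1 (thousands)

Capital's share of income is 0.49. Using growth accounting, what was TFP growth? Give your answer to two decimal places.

GDP growth = (1306.8 − 1200) / 1200 = 8.9%.
Physical capital growth = (2198 − 2000) / 2000 = 9.9%.
The labor force growth = (1361.1 − 1300) / 1300 = 4.7%.
Labor's share = 1 − 0.49 = 0.51.
Physical capital: 0.49 × 9.9 = 4.851 pp.
The labor force: 0.51 × 4.7 = 2.397 pp.
TFP growth = 8.9 − 7.248 = 1.652%.

1.65%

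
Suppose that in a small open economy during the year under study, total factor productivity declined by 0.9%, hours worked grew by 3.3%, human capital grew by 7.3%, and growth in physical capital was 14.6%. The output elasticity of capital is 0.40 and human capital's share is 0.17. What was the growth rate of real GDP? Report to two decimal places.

7.60%

Labor's share = 1 − 0.4 − 0.17 = 0.43.
Physical capital: 0.4 × 14.6 = 5.84 pp.
Human capital: 0.17 × 7.3 = 1.241 pp.
Hours worked: 0.43 × 3.3 = 1.419 pp.
Output growth = -0.9 + 8.5 = 7.6%.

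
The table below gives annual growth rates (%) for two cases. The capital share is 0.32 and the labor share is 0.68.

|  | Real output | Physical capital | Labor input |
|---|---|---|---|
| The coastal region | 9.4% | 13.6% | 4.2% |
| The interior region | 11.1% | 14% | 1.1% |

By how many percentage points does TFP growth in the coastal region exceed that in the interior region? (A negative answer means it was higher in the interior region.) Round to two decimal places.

-3.68 percentage points

Labor's share = 1 − 0.32 = 0.68.
The coastal region: TFP = 9.4 − 4.352 − 2.856 = 2.192%.
The interior region: TFP = 11.1 − 4.48 − 0.748 = 5.872%.
Difference = 2.192 − (5.872) = -3.68 pp.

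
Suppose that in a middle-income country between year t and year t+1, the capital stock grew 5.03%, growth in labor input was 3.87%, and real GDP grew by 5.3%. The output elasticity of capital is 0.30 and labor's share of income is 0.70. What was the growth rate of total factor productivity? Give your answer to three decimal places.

Total factor productivity growth was 1.082%.

Labor's share = 1 − 0.3 = 0.7.
The capital stock: 0.3 × 5.03 = 1.509 pp.
Labor input: 0.7 × 3.87 = 2.709 pp.
TFP growth = 5.3 − 4.218 = 1.082%.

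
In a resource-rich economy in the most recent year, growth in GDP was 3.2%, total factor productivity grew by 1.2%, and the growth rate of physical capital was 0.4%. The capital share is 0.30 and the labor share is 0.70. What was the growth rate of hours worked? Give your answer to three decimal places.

Hours worked grew 2.686%.

Labor's share = 1 − 0.3 = 0.7.
gY = gA + 0.3×0.4 + 0.7×g.
0.7×g = 3.2 − 1.2 − 0.12 = 1.88.
g = 1.88 / 0.7 = 2.68571%.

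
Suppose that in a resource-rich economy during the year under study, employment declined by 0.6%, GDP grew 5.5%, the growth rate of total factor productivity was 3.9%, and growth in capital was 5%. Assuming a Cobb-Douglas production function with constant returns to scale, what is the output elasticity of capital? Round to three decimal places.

gY = gA + α·gK + (1−α)·gL, so gY − gA − gL = α(gK − gL).
5.5 − 3.9 + 0.6 = α × (5 − (-0.6)).
2.2 = 5.6 α, so α = 0.39286.

α = 0.393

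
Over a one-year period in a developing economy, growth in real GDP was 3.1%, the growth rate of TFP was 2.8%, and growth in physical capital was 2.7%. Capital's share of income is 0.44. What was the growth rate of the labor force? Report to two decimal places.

-1.59%

Labor's share = 1 − 0.44 = 0.56.
gY = gA + 0.44×2.7 + 0.56×g.
0.56×g = 3.1 − 2.8 − 1.188 = -0.888.
g = -0.888 / 0.56 = -1.5857%.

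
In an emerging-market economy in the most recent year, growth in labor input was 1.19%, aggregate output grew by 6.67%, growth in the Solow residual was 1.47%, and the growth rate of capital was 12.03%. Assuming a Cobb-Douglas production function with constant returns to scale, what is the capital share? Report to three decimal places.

α = 0.370

gY = gA + α·gK + (1−α)·gL, so gY − gA − gL = α(gK − gL).
6.67 − 1.47 − 1.19 = α × (12.03 − 1.19).
4.01 = 10.84 α, so α = 0.36993.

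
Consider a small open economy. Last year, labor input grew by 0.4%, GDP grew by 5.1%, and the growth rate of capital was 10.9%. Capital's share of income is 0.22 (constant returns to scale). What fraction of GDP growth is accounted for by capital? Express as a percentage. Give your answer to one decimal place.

Capital contributed 0.22 × 10.9 = 2.398 pp.
Share of growth = 2.398 / 5.1 × 100 = 47.02%.

47.0%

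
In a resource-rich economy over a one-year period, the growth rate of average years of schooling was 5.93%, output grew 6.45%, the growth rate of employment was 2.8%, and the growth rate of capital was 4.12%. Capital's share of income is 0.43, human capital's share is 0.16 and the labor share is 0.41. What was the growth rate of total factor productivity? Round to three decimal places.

Total factor productivity grew 2.582%.

Labor's share = 1 − 0.43 − 0.16 = 0.41.
Capital: 0.43 × 4.12 = 1.7716 pp.
Average years of schooling: 0.16 × 5.93 = 0.9488 pp.
Employment: 0.41 × 2.8 = 1.148 pp.
TFP growth = 6.45 − 3.8684 = 2.5816%.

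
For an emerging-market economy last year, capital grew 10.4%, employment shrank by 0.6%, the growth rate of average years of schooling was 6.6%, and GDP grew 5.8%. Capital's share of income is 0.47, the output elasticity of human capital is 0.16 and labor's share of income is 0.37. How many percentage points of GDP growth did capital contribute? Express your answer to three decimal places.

4.888 pp

Contribution = share × growth = 0.47 × 10.4 = 4.888 pp.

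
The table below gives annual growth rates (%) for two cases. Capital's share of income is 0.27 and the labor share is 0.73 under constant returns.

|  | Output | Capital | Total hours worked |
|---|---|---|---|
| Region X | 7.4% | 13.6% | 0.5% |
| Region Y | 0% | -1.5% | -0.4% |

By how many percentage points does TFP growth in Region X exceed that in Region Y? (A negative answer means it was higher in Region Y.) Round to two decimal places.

Labor's share = 1 − 0.27 = 0.73.
Region X: TFP = 7.4 − 3.672 − 0.365 = 3.363%.
Region Y: TFP = 0 + 0.405 + 0.292 = 0.697%.
Difference = 3.363 − (0.697) = 2.666 pp.

2.67 percentage points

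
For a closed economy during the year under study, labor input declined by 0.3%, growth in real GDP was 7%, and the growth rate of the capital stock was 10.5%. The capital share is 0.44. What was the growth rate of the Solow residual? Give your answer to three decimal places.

The Solow residual growth was 2.548%.

Labor's share = 1 − 0.44 = 0.56.
The capital stock: 0.44 × 10.5 = 4.62 pp.
Labor input: 0.56 × (-0.3) = -0.168 pp.
TFP growth = 7 − 4.452 = 2.548%.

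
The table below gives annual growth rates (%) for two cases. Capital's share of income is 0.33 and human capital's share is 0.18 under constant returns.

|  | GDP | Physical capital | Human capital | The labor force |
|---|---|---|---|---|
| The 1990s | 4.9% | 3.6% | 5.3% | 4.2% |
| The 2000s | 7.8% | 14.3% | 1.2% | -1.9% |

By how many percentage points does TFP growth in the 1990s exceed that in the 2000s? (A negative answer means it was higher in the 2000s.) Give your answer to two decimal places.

-3.10 percentage points

Labor's share = 1 − 0.33 − 0.18 = 0.49.
The 1990s: TFP = 4.9 − 1.188 − 0.954 − 2.058 = 0.7%.
The 2000s: TFP = 7.8 − 4.719 − 0.216 + 0.931 = 3.796%.
Difference = 0.7 − (3.796) = -3.096 pp.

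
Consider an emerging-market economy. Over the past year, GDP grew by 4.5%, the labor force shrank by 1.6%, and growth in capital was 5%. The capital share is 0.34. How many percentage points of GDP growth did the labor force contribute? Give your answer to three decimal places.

-1.056

Labor's share = 1 − 0.34 = 0.66.
Contribution = share × growth = 0.66 × (-1.6) = -1.056 pp.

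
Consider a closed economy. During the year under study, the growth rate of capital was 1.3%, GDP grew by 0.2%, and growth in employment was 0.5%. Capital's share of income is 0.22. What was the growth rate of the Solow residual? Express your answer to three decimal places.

Labor's share = 1 − 0.22 = 0.78.
Capital: 0.22 × 1.3 = 0.286 pp.
Employment: 0.78 × 0.5 = 0.39 pp.
TFP growth = 0.2 − 0.676 = -0.476%.

-0.476%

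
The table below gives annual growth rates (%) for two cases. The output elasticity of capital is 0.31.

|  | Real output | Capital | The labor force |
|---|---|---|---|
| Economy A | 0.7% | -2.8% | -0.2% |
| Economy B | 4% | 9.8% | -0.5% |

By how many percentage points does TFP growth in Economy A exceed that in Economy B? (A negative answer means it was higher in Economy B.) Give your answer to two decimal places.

Labor's share = 1 − 0.31 = 0.69.
Economy A: TFP = 0.7 + 0.868 + 0.138 = 1.706%.
Economy B: TFP = 4 − 3.038 + 0.345 = 1.307%.
Difference = 1.706 − (1.307) = 0.399 pp.

0.40 percentage points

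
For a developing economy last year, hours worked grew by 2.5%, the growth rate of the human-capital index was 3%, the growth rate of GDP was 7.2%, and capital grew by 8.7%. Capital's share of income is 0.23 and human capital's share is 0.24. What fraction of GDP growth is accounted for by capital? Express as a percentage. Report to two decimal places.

Capital accounted for 27.79% of growth.

Capital contributed 0.23 × 8.7 = 2.001 pp.
Share of growth = 2.001 / 7.2 × 100 = 27.7917%.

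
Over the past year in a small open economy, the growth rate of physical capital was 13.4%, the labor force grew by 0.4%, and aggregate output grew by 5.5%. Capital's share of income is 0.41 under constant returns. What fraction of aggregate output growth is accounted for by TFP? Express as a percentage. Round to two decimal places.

-4.18%

Labor's share = 1 − 0.41 = 0.59.
Physical capital: 0.41 × 13.4 = 5.494 pp.
The labor force: 0.59 × 0.4 = 0.236 pp.
TFP growth = 5.5 − 5.73 = -0.23%.
TFP share of growth = -0.23 / 5.5 × 100 = -4.1818%.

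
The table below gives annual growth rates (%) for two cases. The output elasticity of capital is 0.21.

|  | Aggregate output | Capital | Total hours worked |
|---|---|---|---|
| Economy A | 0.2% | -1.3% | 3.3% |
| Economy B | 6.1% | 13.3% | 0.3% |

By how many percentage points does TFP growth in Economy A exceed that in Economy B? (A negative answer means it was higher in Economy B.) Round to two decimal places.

Labor's share = 1 − 0.21 = 0.79.
Economy A: TFP = 0.2 + 0.273 − 2.607 = -2.134%.
Economy B: TFP = 6.1 − 2.793 − 0.237 = 3.07%.
Difference = -2.134 − (3.07) = -5.204 pp.

-5.20 percentage points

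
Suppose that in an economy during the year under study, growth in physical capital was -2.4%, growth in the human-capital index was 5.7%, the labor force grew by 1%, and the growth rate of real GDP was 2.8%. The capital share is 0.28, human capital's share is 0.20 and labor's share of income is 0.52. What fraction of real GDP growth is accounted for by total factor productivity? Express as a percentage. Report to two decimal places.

Total factor productivity accounted for 64.71% of growth.

Labor's share = 1 − 0.28 − 0.2 = 0.52.
Physical capital: 0.28 × (-2.4) = -0.672 pp.
The human-capital index: 0.2 × 5.7 = 1.14 pp.
The labor force: 0.52 × 1 = 0.52 pp.
TFP growth = 2.8 − 0.988 = 1.812%.
TFP share of growth = 1.812 / 2.8 × 100 = 64.7143%.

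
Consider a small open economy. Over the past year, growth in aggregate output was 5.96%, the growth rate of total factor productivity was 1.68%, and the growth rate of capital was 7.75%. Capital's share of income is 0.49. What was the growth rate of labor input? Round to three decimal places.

Labor input grew 0.946%.

Labor's share = 1 − 0.49 = 0.51.
gY = gA + 0.49×7.75 + 0.51×g.
0.51×g = 5.96 − 1.68 − 3.7975 = 0.4825.
g = 0.4825 / 0.51 = 0.94608%.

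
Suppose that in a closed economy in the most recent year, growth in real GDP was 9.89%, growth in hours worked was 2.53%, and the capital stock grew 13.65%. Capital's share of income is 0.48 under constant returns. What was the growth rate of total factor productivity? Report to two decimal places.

2.02%

Labor's share = 1 − 0.48 = 0.52.
The capital stock: 0.48 × 13.65 = 6.552 pp.
Hours worked: 0.52 × 2.53 = 1.3156 pp.
TFP growth = 9.89 − 7.8676 = 2.0224%.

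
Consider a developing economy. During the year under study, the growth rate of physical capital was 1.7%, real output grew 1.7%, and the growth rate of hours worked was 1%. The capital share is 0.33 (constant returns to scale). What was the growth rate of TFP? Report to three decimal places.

TFP growth was 0.469%.

Labor's share = 1 − 0.33 = 0.67.
Physical capital: 0.33 × 1.7 = 0.561 pp.
Hours worked: 0.67 × 1 = 0.67 pp.
TFP growth = 1.7 − 1.231 = 0.469%.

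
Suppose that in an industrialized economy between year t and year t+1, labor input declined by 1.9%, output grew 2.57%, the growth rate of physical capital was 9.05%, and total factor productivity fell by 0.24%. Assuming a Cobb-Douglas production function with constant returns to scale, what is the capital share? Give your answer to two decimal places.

The capital share is 0.43.

gY = gA + α·gK + (1−α)·gL, so gY − gA − gL = α(gK − gL).
2.57 + 0.24 + 1.9 = α × (9.05 − (-1.9)).
4.71 = 10.95 α, so α = 0.4301.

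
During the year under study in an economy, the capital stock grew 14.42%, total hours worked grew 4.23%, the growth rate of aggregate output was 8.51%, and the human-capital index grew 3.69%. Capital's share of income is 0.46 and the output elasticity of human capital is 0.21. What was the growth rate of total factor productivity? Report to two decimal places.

-0.29%

Labor's share = 1 − 0.46 − 0.21 = 0.33.
The capital stock: 0.46 × 14.42 = 6.6332 pp.
The human-capital index: 0.21 × 3.69 = 0.7749 pp.
Total hours worked: 0.33 × 4.23 = 1.3959 pp.
TFP growth = 8.51 − 8.804 = -0.294%.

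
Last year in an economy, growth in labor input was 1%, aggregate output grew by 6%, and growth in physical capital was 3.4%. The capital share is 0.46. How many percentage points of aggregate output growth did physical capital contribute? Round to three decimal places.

1.564 pp

Contribution = share × growth = 0.46 × 3.4 = 1.564 pp.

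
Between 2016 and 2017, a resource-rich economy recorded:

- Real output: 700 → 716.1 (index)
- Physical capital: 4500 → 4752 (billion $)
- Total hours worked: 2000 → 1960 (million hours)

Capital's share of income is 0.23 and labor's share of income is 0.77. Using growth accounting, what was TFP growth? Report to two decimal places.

Real output growth = (716.1 − 700) / 700 = 2.3%.
Physical capital growth = (4752 − 4500) / 4500 = 5.6%.
Total hours worked growth = (1960 − 2000) / 2000 = -2%.
Labor's share = 1 − 0.23 = 0.77.
Physical capital: 0.23 × 5.6 = 1.288 pp.
Total hours worked: 0.77 × (-2) = -1.54 pp.
TFP growth = 2.3 + 0.252 = 2.552%.

2.55%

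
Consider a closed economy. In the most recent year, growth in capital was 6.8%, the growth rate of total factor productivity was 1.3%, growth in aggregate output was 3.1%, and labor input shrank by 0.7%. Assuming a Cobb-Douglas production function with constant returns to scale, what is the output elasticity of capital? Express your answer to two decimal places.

gY = gA + α·gK + (1−α)·gL, so gY − gA − gL = α(gK − gL).
3.1 − 1.3 + 0.7 = α × (6.8 − (-0.7)).
2.5 = 7.5 α, so α = 0.3333.

0.33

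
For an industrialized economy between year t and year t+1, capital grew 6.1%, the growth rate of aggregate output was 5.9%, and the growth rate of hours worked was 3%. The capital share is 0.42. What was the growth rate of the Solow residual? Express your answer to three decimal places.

The Solow residual growth was 1.598%.

Labor's share = 1 − 0.42 = 0.58.
Capital: 0.42 × 6.1 = 2.562 pp.
Hours worked: 0.58 × 3 = 1.74 pp.
TFP growth = 5.9 − 4.302 = 1.598%.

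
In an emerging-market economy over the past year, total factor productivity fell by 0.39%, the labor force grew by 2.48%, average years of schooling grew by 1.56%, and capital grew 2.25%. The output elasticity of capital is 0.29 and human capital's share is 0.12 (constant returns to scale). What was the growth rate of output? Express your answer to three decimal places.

Labor's share = 1 − 0.29 − 0.12 = 0.59.
Capital: 0.29 × 2.25 = 0.6525 pp.
Average years of schooling: 0.12 × 1.56 = 0.1872 pp.
The labor force: 0.59 × 2.48 = 1.4632 pp.
Output growth = -0.39 + 2.3029 = 1.9129%.

1.913%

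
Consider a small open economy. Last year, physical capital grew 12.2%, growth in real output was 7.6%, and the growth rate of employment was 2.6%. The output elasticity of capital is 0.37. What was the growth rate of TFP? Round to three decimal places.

Labor's share = 1 − 0.37 = 0.63.
Physical capital: 0.37 × 12.2 = 4.514 pp.
Employment: 0.63 × 2.6 = 1.638 pp.
TFP growth = 7.6 − 6.152 = 1.448%.

1.448%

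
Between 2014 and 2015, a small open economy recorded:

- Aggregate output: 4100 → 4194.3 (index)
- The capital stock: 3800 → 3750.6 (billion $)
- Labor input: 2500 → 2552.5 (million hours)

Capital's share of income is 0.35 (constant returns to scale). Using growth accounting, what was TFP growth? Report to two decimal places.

Aggregate output growth = (4194.3 − 4100) / 4100 = 2.3%.
The capital stock growth = (3750.6 − 3800) / 3800 = -1.3%.
Labor input growth = (2552.5 − 2500) / 2500 = 2.1%.
Labor's share = 1 − 0.35 = 0.65.
The capital stock: 0.35 × (-1.3) = -0.455 pp.
Labor input: 0.65 × 2.1 = 1.365 pp.
TFP growth = 2.3 − 0.91 = 1.39%.

1.39%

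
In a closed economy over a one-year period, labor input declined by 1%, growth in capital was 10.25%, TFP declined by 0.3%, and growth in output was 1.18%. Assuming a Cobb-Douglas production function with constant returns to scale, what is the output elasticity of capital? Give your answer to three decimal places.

0.220

gY = gA + α·gK + (1−α)·gL, so gY − gA − gL = α(gK − gL).
1.18 + 0.3 + 1 = α × (10.25 − (-1)).
2.48 = 11.25 α, so α = 0.22044.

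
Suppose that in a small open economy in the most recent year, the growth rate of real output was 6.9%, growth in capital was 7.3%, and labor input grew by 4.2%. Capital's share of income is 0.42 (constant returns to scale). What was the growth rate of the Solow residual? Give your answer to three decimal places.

1.398%

Labor's share = 1 − 0.42 = 0.58.
Capital: 0.42 × 7.3 = 3.066 pp.
Labor input: 0.58 × 4.2 = 2.436 pp.
TFP growth = 6.9 − 5.502 = 1.398%.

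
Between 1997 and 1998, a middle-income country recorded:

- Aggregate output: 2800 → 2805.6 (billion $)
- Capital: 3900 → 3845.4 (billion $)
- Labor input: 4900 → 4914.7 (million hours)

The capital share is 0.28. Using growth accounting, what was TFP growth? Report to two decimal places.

Aggregate output growth = (2805.6 − 2800) / 2800 = 0.2%.
Capital growth = (3845.4 − 3900) / 3900 = -1.4%.
Labor input growth = (4914.7 − 4900) / 4900 = 0.3%.
Labor's share = 1 − 0.28 = 0.72.
Capital: 0.28 × (-1.4) = -0.392 pp.
Labor input: 0.72 × 0.3 = 0.216 pp.
TFP growth = 0.2 + 0.176 = 0.376%.

0.38%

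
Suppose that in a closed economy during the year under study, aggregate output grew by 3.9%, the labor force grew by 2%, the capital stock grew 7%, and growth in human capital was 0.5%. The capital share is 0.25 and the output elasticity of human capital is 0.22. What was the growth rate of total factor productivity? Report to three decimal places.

Labor's share = 1 − 0.25 − 0.22 = 0.53.
The capital stock: 0.25 × 7 = 1.75 pp.
Human capital: 0.22 × 0.5 = 0.11 pp.
The labor force: 0.53 × 2 = 1.06 pp.
TFP growth = 3.9 − 2.92 = 0.98%.

0.980%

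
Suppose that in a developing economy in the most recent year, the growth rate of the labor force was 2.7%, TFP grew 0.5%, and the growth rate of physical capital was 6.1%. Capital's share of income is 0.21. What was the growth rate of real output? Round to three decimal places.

3.914%

Labor's share = 1 − 0.21 = 0.79.
Physical capital: 0.21 × 6.1 = 1.281 pp.
The labor force: 0.79 × 2.7 = 2.133 pp.
Output growth = 0.5 + 3.414 = 3.914%.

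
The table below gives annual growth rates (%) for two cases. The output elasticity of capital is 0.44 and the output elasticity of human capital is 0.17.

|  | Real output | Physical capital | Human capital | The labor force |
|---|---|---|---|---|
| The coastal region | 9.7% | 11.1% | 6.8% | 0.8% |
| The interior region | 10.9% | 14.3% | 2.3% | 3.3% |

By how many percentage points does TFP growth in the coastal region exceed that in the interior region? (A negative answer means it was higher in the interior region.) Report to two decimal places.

0.42 percentage points

Labor's share = 1 − 0.44 − 0.17 = 0.39.
The coastal region: TFP = 9.7 − 4.884 − 1.156 − 0.312 = 3.348%.
The interior region: TFP = 10.9 − 6.292 − 0.391 − 1.287 = 2.93%.
Difference = 3.348 − (2.93) = 0.418 pp.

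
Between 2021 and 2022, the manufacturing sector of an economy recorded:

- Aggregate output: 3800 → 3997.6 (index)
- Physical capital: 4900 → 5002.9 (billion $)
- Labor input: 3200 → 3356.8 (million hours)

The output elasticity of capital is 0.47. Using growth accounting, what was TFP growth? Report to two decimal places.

TFP growth was 1.62%.

Aggregate output growth = (3997.6 − 3800) / 3800 = 5.2%.
Physical capital growth = (5002.9 − 4900) / 4900 = 2.1%.
Labor input growth = (3356.8 − 3200) / 3200 = 4.9%.
Labor's share = 1 − 0.47 = 0.53.
Physical capital: 0.47 × 2.1 = 0.987 pp.
Labor input: 0.53 × 4.9 = 2.597 pp.
TFP growth = 5.2 − 3.584 = 1.616%.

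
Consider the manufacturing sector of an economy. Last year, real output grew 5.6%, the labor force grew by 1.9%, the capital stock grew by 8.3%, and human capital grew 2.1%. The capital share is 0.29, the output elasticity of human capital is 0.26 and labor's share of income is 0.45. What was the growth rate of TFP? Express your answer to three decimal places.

TFP growth was 1.792%.

Labor's share = 1 − 0.29 − 0.26 = 0.45.
The capital stock: 0.29 × 8.3 = 2.407 pp.
Human capital: 0.26 × 2.1 = 0.546 pp.
The labor force: 0.45 × 1.9 = 0.855 pp.
TFP growth = 5.6 − 3.808 = 1.792%.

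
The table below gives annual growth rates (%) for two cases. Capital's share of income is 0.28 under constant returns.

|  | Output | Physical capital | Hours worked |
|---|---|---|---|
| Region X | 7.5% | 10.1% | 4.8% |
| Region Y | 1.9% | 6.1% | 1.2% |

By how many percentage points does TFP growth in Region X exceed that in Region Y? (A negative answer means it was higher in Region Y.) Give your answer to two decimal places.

1.89 percentage points

Labor's share = 1 − 0.28 = 0.72.
Region X: TFP = 7.5 − 2.828 − 3.456 = 1.216%.
Region Y: TFP = 1.9 − 1.708 − 0.864 = -0.672%.
Difference = 1.216 − (-0.672) = 1.888 pp.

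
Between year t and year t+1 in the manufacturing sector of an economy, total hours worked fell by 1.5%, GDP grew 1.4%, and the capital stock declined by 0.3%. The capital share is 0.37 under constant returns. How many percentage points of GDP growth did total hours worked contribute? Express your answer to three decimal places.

Labor's share = 1 − 0.37 = 0.63.
Contribution = share × growth = 0.63 × (-1.5) = -0.945 pp.

-0.945 pp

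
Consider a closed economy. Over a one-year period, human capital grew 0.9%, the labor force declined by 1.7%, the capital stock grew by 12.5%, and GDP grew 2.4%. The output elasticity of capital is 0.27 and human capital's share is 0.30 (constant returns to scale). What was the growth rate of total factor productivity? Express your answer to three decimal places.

-0.514%

Labor's share = 1 − 0.27 − 0.3 = 0.43.
The capital stock: 0.27 × 12.5 = 3.375 pp.
Human capital: 0.3 × 0.9 = 0.27 pp.
The labor force: 0.43 × (-1.7) = -0.731 pp.
TFP growth = 2.4 − 2.914 = -0.514%.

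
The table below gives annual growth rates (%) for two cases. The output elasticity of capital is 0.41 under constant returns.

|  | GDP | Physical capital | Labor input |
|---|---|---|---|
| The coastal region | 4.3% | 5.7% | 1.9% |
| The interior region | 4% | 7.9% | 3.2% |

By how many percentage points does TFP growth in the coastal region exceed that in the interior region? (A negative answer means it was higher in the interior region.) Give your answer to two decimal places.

1.97 percentage points

Labor's share = 1 − 0.41 = 0.59.
The coastal region: TFP = 4.3 − 2.337 − 1.121 = 0.842%.
The interior region: TFP = 4 − 3.239 − 1.888 = -1.127%.
Difference = 0.842 − (-1.127) = 1.969 pp.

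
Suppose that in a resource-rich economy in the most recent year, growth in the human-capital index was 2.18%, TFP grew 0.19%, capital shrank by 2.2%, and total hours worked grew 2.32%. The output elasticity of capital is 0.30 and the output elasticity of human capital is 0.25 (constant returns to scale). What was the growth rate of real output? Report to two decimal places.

1.12%

Labor's share = 1 − 0.3 − 0.25 = 0.45.
Capital: 0.3 × (-2.2) = -0.66 pp.
The human-capital index: 0.25 × 2.18 = 0.545 pp.
Total hours worked: 0.45 × 2.32 = 1.044 pp.
Output growth = 0.19 + 0.929 = 1.119%.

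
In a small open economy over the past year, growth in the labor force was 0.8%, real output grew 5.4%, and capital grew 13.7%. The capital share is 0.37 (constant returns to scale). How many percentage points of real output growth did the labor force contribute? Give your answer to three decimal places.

0.504

Labor's share = 1 − 0.37 = 0.63.
Contribution = share × growth = 0.63 × 0.8 = 0.504 pp.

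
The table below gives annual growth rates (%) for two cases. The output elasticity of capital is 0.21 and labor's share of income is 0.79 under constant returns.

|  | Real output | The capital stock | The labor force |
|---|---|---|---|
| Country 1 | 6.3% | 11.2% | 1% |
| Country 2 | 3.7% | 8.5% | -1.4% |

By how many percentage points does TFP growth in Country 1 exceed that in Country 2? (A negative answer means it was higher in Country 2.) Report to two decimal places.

0.14 percentage points

Labor's share = 1 − 0.21 = 0.79.
Country 1: TFP = 6.3 − 2.352 − 0.79 = 3.158%.
Country 2: TFP = 3.7 − 1.785 + 1.106 = 3.021%.
Difference = 3.158 − (3.021) = 0.137 pp.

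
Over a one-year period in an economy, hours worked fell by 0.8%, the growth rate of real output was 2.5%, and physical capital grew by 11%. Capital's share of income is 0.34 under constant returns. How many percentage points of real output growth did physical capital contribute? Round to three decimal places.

Contribution = share × growth = 0.34 × 11 = 3.74 pp.

3.740 pp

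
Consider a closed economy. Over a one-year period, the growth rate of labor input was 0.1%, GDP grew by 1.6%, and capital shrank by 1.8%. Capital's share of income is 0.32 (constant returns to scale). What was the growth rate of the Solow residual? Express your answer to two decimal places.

Labor's share = 1 − 0.32 = 0.68.
Capital: 0.32 × (-1.8) = -0.576 pp.
Labor input: 0.68 × 0.1 = 0.068 pp.
TFP growth = 1.6 + 0.508 = 2.108%.

2.11%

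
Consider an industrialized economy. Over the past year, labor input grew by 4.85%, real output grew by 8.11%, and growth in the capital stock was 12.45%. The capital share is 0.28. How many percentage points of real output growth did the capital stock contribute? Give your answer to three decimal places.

3.486 pp

Contribution = share × growth = 0.28 × 12.45 = 3.486 pp.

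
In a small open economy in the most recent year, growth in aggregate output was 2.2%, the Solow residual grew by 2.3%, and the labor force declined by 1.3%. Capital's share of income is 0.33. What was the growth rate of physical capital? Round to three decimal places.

Labor's share = 1 − 0.33 = 0.67.
gY = gA + 0.67×(-1.3) + 0.33×g.
0.33×g = 2.2 − 2.3 + 0.871 = 0.771.
g = 0.771 / 0.33 = 2.33636%.

Physical capital growth was 2.336%.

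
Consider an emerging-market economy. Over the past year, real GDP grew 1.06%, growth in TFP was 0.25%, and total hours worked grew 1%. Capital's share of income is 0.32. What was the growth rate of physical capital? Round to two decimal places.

0.41%

Labor's share = 1 − 0.32 = 0.68.
gY = gA + 0.68×1 + 0.32×g.
0.32×g = 1.06 − 0.25 − 0.68 = 0.13.
g = 0.13 / 0.32 = 0.4063%.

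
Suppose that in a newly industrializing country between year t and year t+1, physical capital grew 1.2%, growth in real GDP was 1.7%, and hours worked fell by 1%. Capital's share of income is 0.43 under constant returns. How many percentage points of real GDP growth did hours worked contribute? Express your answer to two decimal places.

-0.57 percentage points

Labor's share = 1 − 0.43 = 0.57.
Contribution = share × growth = 0.57 × (-1) = -0.57 pp.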